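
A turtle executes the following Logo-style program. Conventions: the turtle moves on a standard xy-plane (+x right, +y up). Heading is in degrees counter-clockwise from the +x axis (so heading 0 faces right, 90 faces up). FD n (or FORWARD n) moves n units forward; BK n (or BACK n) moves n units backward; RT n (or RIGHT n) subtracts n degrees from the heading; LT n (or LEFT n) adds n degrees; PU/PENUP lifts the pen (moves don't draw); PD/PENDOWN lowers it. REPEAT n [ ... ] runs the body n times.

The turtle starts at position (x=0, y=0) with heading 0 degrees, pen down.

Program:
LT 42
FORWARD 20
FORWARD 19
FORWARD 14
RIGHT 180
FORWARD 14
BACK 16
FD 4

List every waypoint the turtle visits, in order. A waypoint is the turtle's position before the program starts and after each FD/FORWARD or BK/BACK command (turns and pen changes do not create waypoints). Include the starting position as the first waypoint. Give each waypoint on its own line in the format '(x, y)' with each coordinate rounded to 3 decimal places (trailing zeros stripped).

Executing turtle program step by step:
Start: pos=(0,0), heading=0, pen down
LT 42: heading 0 -> 42
FD 20: (0,0) -> (14.863,13.383) [heading=42, draw]
FD 19: (14.863,13.383) -> (28.983,26.096) [heading=42, draw]
FD 14: (28.983,26.096) -> (39.387,35.464) [heading=42, draw]
RT 180: heading 42 -> 222
FD 14: (39.387,35.464) -> (28.983,26.096) [heading=222, draw]
BK 16: (28.983,26.096) -> (40.873,36.802) [heading=222, draw]
FD 4: (40.873,36.802) -> (37.9,34.126) [heading=222, draw]
Final: pos=(37.9,34.126), heading=222, 6 segment(s) drawn
Waypoints (7 total):
(0, 0)
(14.863, 13.383)
(28.983, 26.096)
(39.387, 35.464)
(28.983, 26.096)
(40.873, 36.802)
(37.9, 34.126)

Answer: (0, 0)
(14.863, 13.383)
(28.983, 26.096)
(39.387, 35.464)
(28.983, 26.096)
(40.873, 36.802)
(37.9, 34.126)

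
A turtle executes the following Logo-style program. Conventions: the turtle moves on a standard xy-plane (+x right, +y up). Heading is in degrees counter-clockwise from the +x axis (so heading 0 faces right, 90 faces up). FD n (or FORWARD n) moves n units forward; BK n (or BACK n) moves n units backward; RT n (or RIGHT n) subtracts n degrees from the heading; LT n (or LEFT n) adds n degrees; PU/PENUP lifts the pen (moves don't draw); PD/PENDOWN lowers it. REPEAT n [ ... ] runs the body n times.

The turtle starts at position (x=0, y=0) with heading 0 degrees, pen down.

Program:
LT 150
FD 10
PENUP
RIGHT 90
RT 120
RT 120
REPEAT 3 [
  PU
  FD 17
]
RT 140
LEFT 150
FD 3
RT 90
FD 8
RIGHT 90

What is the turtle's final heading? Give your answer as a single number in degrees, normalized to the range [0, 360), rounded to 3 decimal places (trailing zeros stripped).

Executing turtle program step by step:
Start: pos=(0,0), heading=0, pen down
LT 150: heading 0 -> 150
FD 10: (0,0) -> (-8.66,5) [heading=150, draw]
PU: pen up
RT 90: heading 150 -> 60
RT 120: heading 60 -> 300
RT 120: heading 300 -> 180
REPEAT 3 [
  -- iteration 1/3 --
  PU: pen up
  FD 17: (-8.66,5) -> (-25.66,5) [heading=180, move]
  -- iteration 2/3 --
  PU: pen up
  FD 17: (-25.66,5) -> (-42.66,5) [heading=180, move]
  -- iteration 3/3 --
  PU: pen up
  FD 17: (-42.66,5) -> (-59.66,5) [heading=180, move]
]
RT 140: heading 180 -> 40
LT 150: heading 40 -> 190
FD 3: (-59.66,5) -> (-62.615,4.479) [heading=190, move]
RT 90: heading 190 -> 100
FD 8: (-62.615,4.479) -> (-64.004,12.358) [heading=100, move]
RT 90: heading 100 -> 10
Final: pos=(-64.004,12.358), heading=10, 1 segment(s) drawn

Answer: 10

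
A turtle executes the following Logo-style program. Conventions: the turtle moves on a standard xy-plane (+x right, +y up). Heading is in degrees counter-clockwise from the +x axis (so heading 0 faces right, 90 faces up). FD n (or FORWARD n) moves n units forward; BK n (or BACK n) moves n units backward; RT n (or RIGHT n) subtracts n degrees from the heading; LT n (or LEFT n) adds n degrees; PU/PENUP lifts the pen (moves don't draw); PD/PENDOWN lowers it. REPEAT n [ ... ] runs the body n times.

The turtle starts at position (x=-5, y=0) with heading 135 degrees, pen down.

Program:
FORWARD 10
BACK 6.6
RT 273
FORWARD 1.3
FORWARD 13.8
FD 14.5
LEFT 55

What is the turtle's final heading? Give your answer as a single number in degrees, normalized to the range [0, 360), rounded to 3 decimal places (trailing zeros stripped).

Answer: 277

Derivation:
Executing turtle program step by step:
Start: pos=(-5,0), heading=135, pen down
FD 10: (-5,0) -> (-12.071,7.071) [heading=135, draw]
BK 6.6: (-12.071,7.071) -> (-7.404,2.404) [heading=135, draw]
RT 273: heading 135 -> 222
FD 1.3: (-7.404,2.404) -> (-8.37,1.534) [heading=222, draw]
FD 13.8: (-8.37,1.534) -> (-18.626,-7.7) [heading=222, draw]
FD 14.5: (-18.626,-7.7) -> (-29.401,-17.402) [heading=222, draw]
LT 55: heading 222 -> 277
Final: pos=(-29.401,-17.402), heading=277, 5 segment(s) drawn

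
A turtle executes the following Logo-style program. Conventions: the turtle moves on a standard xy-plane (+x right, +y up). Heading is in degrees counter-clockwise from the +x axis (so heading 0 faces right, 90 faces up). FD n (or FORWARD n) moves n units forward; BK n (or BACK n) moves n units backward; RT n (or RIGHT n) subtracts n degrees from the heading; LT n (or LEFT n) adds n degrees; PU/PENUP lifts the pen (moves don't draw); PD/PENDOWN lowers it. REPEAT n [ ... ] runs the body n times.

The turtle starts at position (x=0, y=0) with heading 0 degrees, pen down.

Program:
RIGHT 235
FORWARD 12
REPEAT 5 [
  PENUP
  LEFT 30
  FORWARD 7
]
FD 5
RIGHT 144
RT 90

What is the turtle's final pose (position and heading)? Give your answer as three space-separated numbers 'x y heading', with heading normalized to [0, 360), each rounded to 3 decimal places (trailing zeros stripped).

Answer: -27.847 -10.135 41

Derivation:
Executing turtle program step by step:
Start: pos=(0,0), heading=0, pen down
RT 235: heading 0 -> 125
FD 12: (0,0) -> (-6.883,9.83) [heading=125, draw]
REPEAT 5 [
  -- iteration 1/5 --
  PU: pen up
  LT 30: heading 125 -> 155
  FD 7: (-6.883,9.83) -> (-13.227,12.788) [heading=155, move]
  -- iteration 2/5 --
  PU: pen up
  LT 30: heading 155 -> 185
  FD 7: (-13.227,12.788) -> (-20.2,12.178) [heading=185, move]
  -- iteration 3/5 --
  PU: pen up
  LT 30: heading 185 -> 215
  FD 7: (-20.2,12.178) -> (-25.934,8.163) [heading=215, move]
  -- iteration 4/5 --
  PU: pen up
  LT 30: heading 215 -> 245
  FD 7: (-25.934,8.163) -> (-28.893,1.819) [heading=245, move]
  -- iteration 5/5 --
  PU: pen up
  LT 30: heading 245 -> 275
  FD 7: (-28.893,1.819) -> (-28.283,-5.154) [heading=275, move]
]
FD 5: (-28.283,-5.154) -> (-27.847,-10.135) [heading=275, move]
RT 144: heading 275 -> 131
RT 90: heading 131 -> 41
Final: pos=(-27.847,-10.135), heading=41, 1 segment(s) drawn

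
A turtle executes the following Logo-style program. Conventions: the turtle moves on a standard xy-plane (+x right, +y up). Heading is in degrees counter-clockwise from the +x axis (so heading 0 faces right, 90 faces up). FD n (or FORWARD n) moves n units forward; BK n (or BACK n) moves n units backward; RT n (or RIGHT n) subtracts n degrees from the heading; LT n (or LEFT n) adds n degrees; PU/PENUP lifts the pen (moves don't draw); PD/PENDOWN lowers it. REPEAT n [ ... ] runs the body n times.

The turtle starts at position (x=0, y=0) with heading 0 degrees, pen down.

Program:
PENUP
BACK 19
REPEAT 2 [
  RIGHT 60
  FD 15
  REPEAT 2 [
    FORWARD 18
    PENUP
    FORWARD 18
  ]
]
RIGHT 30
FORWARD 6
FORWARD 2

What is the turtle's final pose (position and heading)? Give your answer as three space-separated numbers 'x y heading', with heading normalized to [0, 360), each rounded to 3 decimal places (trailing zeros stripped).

Answer: -25.928 -154.688 210

Derivation:
Executing turtle program step by step:
Start: pos=(0,0), heading=0, pen down
PU: pen up
BK 19: (0,0) -> (-19,0) [heading=0, move]
REPEAT 2 [
  -- iteration 1/2 --
  RT 60: heading 0 -> 300
  FD 15: (-19,0) -> (-11.5,-12.99) [heading=300, move]
  REPEAT 2 [
    -- iteration 1/2 --
    FD 18: (-11.5,-12.99) -> (-2.5,-28.579) [heading=300, move]
    PU: pen up
    FD 18: (-2.5,-28.579) -> (6.5,-44.167) [heading=300, move]
    -- iteration 2/2 --
    FD 18: (6.5,-44.167) -> (15.5,-59.756) [heading=300, move]
    PU: pen up
    FD 18: (15.5,-59.756) -> (24.5,-75.344) [heading=300, move]
  ]
  -- iteration 2/2 --
  RT 60: heading 300 -> 240
  FD 15: (24.5,-75.344) -> (17,-88.335) [heading=240, move]
  REPEAT 2 [
    -- iteration 1/2 --
    FD 18: (17,-88.335) -> (8,-103.923) [heading=240, move]
    PU: pen up
    FD 18: (8,-103.923) -> (-1,-119.512) [heading=240, move]
    -- iteration 2/2 --
    FD 18: (-1,-119.512) -> (-10,-135.1) [heading=240, move]
    PU: pen up
    FD 18: (-10,-135.1) -> (-19,-150.688) [heading=240, move]
  ]
]
RT 30: heading 240 -> 210
FD 6: (-19,-150.688) -> (-24.196,-153.688) [heading=210, move]
FD 2: (-24.196,-153.688) -> (-25.928,-154.688) [heading=210, move]
Final: pos=(-25.928,-154.688), heading=210, 0 segment(s) drawn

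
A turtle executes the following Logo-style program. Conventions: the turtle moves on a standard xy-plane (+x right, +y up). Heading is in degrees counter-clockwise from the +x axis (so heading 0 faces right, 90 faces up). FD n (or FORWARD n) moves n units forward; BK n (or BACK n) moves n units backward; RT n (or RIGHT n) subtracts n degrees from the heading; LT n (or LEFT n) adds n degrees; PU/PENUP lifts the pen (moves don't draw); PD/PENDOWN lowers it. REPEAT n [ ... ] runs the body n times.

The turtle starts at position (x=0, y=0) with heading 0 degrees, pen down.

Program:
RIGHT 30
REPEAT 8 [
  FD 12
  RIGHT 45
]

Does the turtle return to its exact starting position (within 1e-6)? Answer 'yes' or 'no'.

Answer: yes

Derivation:
Executing turtle program step by step:
Start: pos=(0,0), heading=0, pen down
RT 30: heading 0 -> 330
REPEAT 8 [
  -- iteration 1/8 --
  FD 12: (0,0) -> (10.392,-6) [heading=330, draw]
  RT 45: heading 330 -> 285
  -- iteration 2/8 --
  FD 12: (10.392,-6) -> (13.498,-17.591) [heading=285, draw]
  RT 45: heading 285 -> 240
  -- iteration 3/8 --
  FD 12: (13.498,-17.591) -> (7.498,-27.983) [heading=240, draw]
  RT 45: heading 240 -> 195
  -- iteration 4/8 --
  FD 12: (7.498,-27.983) -> (-4.093,-31.089) [heading=195, draw]
  RT 45: heading 195 -> 150
  -- iteration 5/8 --
  FD 12: (-4.093,-31.089) -> (-14.485,-25.089) [heading=150, draw]
  RT 45: heading 150 -> 105
  -- iteration 6/8 --
  FD 12: (-14.485,-25.089) -> (-17.591,-13.498) [heading=105, draw]
  RT 45: heading 105 -> 60
  -- iteration 7/8 --
  FD 12: (-17.591,-13.498) -> (-11.591,-3.106) [heading=60, draw]
  RT 45: heading 60 -> 15
  -- iteration 8/8 --
  FD 12: (-11.591,-3.106) -> (0,0) [heading=15, draw]
  RT 45: heading 15 -> 330
]
Final: pos=(0,0), heading=330, 8 segment(s) drawn

Start position: (0, 0)
Final position: (0, 0)
Distance = 0; < 1e-6 -> CLOSED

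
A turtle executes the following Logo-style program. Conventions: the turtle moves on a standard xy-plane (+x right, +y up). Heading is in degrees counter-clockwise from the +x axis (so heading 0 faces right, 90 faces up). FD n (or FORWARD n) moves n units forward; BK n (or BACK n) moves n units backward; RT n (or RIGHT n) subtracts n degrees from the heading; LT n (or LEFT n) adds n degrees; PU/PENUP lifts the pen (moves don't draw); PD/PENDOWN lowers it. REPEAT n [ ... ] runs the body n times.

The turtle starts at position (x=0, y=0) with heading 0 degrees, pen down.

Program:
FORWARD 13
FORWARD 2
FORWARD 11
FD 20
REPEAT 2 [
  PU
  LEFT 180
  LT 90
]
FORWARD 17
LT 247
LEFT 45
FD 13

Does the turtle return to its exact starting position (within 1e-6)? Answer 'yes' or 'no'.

Executing turtle program step by step:
Start: pos=(0,0), heading=0, pen down
FD 13: (0,0) -> (13,0) [heading=0, draw]
FD 2: (13,0) -> (15,0) [heading=0, draw]
FD 11: (15,0) -> (26,0) [heading=0, draw]
FD 20: (26,0) -> (46,0) [heading=0, draw]
REPEAT 2 [
  -- iteration 1/2 --
  PU: pen up
  LT 180: heading 0 -> 180
  LT 90: heading 180 -> 270
  -- iteration 2/2 --
  PU: pen up
  LT 180: heading 270 -> 90
  LT 90: heading 90 -> 180
]
FD 17: (46,0) -> (29,0) [heading=180, move]
LT 247: heading 180 -> 67
LT 45: heading 67 -> 112
FD 13: (29,0) -> (24.13,12.053) [heading=112, move]
Final: pos=(24.13,12.053), heading=112, 4 segment(s) drawn

Start position: (0, 0)
Final position: (24.13, 12.053)
Distance = 26.973; >= 1e-6 -> NOT closed

Answer: no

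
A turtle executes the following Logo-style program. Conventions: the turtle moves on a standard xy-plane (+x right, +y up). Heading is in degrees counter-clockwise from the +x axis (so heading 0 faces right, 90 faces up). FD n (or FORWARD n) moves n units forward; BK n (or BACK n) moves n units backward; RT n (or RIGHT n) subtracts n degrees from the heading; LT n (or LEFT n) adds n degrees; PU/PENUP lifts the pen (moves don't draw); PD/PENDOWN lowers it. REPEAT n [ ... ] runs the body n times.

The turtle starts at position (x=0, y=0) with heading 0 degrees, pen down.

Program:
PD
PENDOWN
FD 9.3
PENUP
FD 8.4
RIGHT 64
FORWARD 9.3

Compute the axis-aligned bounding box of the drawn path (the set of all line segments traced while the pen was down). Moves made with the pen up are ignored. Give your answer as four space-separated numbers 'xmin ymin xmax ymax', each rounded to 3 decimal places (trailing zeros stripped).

Executing turtle program step by step:
Start: pos=(0,0), heading=0, pen down
PD: pen down
PD: pen down
FD 9.3: (0,0) -> (9.3,0) [heading=0, draw]
PU: pen up
FD 8.4: (9.3,0) -> (17.7,0) [heading=0, move]
RT 64: heading 0 -> 296
FD 9.3: (17.7,0) -> (21.777,-8.359) [heading=296, move]
Final: pos=(21.777,-8.359), heading=296, 1 segment(s) drawn

Segment endpoints: x in {0, 9.3}, y in {0}
xmin=0, ymin=0, xmax=9.3, ymax=0

Answer: 0 0 9.3 0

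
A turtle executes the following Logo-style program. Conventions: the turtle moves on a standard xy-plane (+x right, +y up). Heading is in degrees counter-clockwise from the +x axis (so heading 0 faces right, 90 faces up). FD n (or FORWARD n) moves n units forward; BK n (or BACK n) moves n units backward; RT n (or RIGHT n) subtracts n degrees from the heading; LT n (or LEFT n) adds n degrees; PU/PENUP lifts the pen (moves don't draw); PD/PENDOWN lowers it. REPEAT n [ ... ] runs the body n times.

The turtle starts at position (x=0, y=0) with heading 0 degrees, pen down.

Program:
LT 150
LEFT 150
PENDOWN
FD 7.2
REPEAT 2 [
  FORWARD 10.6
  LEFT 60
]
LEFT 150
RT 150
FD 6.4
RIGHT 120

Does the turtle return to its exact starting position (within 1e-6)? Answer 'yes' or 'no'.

Executing turtle program step by step:
Start: pos=(0,0), heading=0, pen down
LT 150: heading 0 -> 150
LT 150: heading 150 -> 300
PD: pen down
FD 7.2: (0,0) -> (3.6,-6.235) [heading=300, draw]
REPEAT 2 [
  -- iteration 1/2 --
  FD 10.6: (3.6,-6.235) -> (8.9,-15.415) [heading=300, draw]
  LT 60: heading 300 -> 0
  -- iteration 2/2 --
  FD 10.6: (8.9,-15.415) -> (19.5,-15.415) [heading=0, draw]
  LT 60: heading 0 -> 60
]
LT 150: heading 60 -> 210
RT 150: heading 210 -> 60
FD 6.4: (19.5,-15.415) -> (22.7,-9.873) [heading=60, draw]
RT 120: heading 60 -> 300
Final: pos=(22.7,-9.873), heading=300, 4 segment(s) drawn

Start position: (0, 0)
Final position: (22.7, -9.873)
Distance = 24.754; >= 1e-6 -> NOT closed

Answer: no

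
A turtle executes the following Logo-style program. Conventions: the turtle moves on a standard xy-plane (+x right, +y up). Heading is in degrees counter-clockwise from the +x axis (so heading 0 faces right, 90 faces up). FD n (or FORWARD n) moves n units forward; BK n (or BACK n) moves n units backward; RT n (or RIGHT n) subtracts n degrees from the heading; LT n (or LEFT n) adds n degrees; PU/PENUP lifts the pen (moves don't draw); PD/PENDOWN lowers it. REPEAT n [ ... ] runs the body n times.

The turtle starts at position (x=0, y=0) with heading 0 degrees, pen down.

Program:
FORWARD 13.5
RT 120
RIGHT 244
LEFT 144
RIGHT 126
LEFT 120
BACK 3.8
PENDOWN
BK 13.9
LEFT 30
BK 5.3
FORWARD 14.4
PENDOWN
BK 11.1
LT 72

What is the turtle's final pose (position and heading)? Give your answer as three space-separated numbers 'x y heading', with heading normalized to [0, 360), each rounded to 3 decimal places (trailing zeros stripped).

Executing turtle program step by step:
Start: pos=(0,0), heading=0, pen down
FD 13.5: (0,0) -> (13.5,0) [heading=0, draw]
RT 120: heading 0 -> 240
RT 244: heading 240 -> 356
LT 144: heading 356 -> 140
RT 126: heading 140 -> 14
LT 120: heading 14 -> 134
BK 3.8: (13.5,0) -> (16.14,-2.733) [heading=134, draw]
PD: pen down
BK 13.9: (16.14,-2.733) -> (25.795,-12.732) [heading=134, draw]
LT 30: heading 134 -> 164
BK 5.3: (25.795,-12.732) -> (30.89,-14.193) [heading=164, draw]
FD 14.4: (30.89,-14.193) -> (17.048,-10.224) [heading=164, draw]
PD: pen down
BK 11.1: (17.048,-10.224) -> (27.718,-13.284) [heading=164, draw]
LT 72: heading 164 -> 236
Final: pos=(27.718,-13.284), heading=236, 6 segment(s) drawn

Answer: 27.718 -13.284 236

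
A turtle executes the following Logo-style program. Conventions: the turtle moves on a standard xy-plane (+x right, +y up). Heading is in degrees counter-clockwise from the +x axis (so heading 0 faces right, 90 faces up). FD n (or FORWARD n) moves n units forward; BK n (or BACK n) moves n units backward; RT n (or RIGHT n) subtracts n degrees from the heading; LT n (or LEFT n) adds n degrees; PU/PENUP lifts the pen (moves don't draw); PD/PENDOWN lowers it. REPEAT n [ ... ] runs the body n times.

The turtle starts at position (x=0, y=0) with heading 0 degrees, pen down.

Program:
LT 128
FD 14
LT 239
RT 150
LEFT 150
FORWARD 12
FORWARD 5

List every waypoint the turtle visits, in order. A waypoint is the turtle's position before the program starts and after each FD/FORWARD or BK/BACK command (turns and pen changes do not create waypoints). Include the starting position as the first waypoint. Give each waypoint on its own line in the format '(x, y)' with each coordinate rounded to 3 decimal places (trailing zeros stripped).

Answer: (0, 0)
(-8.619, 11.032)
(3.291, 12.495)
(8.254, 13.104)

Derivation:
Executing turtle program step by step:
Start: pos=(0,0), heading=0, pen down
LT 128: heading 0 -> 128
FD 14: (0,0) -> (-8.619,11.032) [heading=128, draw]
LT 239: heading 128 -> 7
RT 150: heading 7 -> 217
LT 150: heading 217 -> 7
FD 12: (-8.619,11.032) -> (3.291,12.495) [heading=7, draw]
FD 5: (3.291,12.495) -> (8.254,13.104) [heading=7, draw]
Final: pos=(8.254,13.104), heading=7, 3 segment(s) drawn
Waypoints (4 total):
(0, 0)
(-8.619, 11.032)
(3.291, 12.495)
(8.254, 13.104)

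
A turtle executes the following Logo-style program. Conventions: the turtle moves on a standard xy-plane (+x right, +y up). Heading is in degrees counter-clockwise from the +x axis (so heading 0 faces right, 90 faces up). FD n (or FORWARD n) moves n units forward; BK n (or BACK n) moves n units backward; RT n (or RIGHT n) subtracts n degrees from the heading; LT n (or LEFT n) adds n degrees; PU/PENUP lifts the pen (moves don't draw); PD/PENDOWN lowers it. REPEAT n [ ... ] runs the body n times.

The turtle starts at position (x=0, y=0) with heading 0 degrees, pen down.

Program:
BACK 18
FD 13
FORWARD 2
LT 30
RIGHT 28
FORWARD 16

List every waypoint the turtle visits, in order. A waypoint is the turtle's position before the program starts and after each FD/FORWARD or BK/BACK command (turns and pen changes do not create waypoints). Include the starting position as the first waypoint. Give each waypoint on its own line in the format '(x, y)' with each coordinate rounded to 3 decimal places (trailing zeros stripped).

Answer: (0, 0)
(-18, 0)
(-5, 0)
(-3, 0)
(12.99, 0.558)

Derivation:
Executing turtle program step by step:
Start: pos=(0,0), heading=0, pen down
BK 18: (0,0) -> (-18,0) [heading=0, draw]
FD 13: (-18,0) -> (-5,0) [heading=0, draw]
FD 2: (-5,0) -> (-3,0) [heading=0, draw]
LT 30: heading 0 -> 30
RT 28: heading 30 -> 2
FD 16: (-3,0) -> (12.99,0.558) [heading=2, draw]
Final: pos=(12.99,0.558), heading=2, 4 segment(s) drawn
Waypoints (5 total):
(0, 0)
(-18, 0)
(-5, 0)
(-3, 0)
(12.99, 0.558)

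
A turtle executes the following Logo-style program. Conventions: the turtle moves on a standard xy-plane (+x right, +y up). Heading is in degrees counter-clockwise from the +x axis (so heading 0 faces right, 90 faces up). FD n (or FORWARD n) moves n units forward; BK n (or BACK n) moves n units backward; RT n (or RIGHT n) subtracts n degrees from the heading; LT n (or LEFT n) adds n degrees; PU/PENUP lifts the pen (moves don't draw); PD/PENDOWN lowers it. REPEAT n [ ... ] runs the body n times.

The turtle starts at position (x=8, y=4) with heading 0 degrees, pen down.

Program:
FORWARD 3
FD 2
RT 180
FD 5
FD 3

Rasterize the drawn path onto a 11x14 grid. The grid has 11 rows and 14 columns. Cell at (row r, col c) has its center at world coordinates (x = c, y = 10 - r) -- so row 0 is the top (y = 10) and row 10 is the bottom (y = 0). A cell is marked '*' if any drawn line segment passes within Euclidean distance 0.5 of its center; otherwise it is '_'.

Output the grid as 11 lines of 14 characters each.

Answer: ______________
______________
______________
______________
______________
______________
_____*********
______________
______________
______________
______________

Derivation:
Segment 0: (8,4) -> (11,4)
Segment 1: (11,4) -> (13,4)
Segment 2: (13,4) -> (8,4)
Segment 3: (8,4) -> (5,4)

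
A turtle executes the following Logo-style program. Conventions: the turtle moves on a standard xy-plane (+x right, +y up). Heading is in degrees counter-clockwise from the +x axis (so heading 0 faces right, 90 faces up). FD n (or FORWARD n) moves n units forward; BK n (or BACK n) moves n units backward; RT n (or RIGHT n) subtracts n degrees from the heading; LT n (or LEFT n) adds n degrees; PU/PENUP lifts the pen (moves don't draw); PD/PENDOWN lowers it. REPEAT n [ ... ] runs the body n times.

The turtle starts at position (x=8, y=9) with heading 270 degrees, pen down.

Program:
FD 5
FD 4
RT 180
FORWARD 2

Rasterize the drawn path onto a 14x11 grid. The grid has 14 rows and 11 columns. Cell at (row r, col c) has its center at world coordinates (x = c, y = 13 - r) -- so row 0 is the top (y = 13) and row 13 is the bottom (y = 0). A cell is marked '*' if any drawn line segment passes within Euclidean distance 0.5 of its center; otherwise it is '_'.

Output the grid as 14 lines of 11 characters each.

Answer: ___________
___________
___________
___________
________*__
________*__
________*__
________*__
________*__
________*__
________*__
________*__
________*__
________*__

Derivation:
Segment 0: (8,9) -> (8,4)
Segment 1: (8,4) -> (8,0)
Segment 2: (8,0) -> (8,2)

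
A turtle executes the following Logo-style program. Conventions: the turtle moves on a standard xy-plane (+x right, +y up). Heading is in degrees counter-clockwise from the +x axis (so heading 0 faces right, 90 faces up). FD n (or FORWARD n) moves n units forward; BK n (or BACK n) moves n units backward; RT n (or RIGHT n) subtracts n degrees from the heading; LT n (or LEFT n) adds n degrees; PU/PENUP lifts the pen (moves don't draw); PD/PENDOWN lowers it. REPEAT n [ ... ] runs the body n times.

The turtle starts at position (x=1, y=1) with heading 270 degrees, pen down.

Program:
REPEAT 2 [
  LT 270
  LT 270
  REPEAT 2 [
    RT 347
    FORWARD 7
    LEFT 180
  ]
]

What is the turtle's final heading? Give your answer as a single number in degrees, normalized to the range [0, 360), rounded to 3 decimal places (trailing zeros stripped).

Executing turtle program step by step:
Start: pos=(1,1), heading=270, pen down
REPEAT 2 [
  -- iteration 1/2 --
  LT 270: heading 270 -> 180
  LT 270: heading 180 -> 90
  REPEAT 2 [
    -- iteration 1/2 --
    RT 347: heading 90 -> 103
    FD 7: (1,1) -> (-0.575,7.821) [heading=103, draw]
    LT 180: heading 103 -> 283
    -- iteration 2/2 --
    RT 347: heading 283 -> 296
    FD 7: (-0.575,7.821) -> (2.494,1.529) [heading=296, draw]
    LT 180: heading 296 -> 116
  ]
  -- iteration 2/2 --
  LT 270: heading 116 -> 26
  LT 270: heading 26 -> 296
  REPEAT 2 [
    -- iteration 1/2 --
    RT 347: heading 296 -> 309
    FD 7: (2.494,1.529) -> (6.899,-3.911) [heading=309, draw]
    LT 180: heading 309 -> 129
    -- iteration 2/2 --
    RT 347: heading 129 -> 142
    FD 7: (6.899,-3.911) -> (1.383,0.399) [heading=142, draw]
    LT 180: heading 142 -> 322
  ]
]
Final: pos=(1.383,0.399), heading=322, 4 segment(s) drawn

Answer: 322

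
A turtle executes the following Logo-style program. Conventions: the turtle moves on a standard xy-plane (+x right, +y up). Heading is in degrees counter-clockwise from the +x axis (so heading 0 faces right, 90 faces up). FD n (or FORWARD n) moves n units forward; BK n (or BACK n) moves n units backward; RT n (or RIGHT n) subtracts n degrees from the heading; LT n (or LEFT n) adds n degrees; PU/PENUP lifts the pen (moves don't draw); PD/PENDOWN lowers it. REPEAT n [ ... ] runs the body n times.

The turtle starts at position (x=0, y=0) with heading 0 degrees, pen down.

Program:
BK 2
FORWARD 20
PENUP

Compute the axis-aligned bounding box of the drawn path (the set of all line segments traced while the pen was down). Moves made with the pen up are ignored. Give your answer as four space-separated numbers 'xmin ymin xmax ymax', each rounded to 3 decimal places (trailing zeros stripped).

Executing turtle program step by step:
Start: pos=(0,0), heading=0, pen down
BK 2: (0,0) -> (-2,0) [heading=0, draw]
FD 20: (-2,0) -> (18,0) [heading=0, draw]
PU: pen up
Final: pos=(18,0), heading=0, 2 segment(s) drawn

Segment endpoints: x in {-2, 0, 18}, y in {0}
xmin=-2, ymin=0, xmax=18, ymax=0

Answer: -2 0 18 0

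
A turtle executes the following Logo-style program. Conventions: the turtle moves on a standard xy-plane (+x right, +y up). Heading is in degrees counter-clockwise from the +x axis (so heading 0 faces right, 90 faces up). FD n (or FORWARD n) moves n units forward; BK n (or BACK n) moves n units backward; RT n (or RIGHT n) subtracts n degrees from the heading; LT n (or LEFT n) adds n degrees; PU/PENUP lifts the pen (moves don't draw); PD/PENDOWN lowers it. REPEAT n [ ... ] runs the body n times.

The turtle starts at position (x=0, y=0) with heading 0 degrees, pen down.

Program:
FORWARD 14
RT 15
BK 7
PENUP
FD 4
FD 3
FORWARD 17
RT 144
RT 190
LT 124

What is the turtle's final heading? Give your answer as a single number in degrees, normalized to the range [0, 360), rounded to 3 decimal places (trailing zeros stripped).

Answer: 135

Derivation:
Executing turtle program step by step:
Start: pos=(0,0), heading=0, pen down
FD 14: (0,0) -> (14,0) [heading=0, draw]
RT 15: heading 0 -> 345
BK 7: (14,0) -> (7.239,1.812) [heading=345, draw]
PU: pen up
FD 4: (7.239,1.812) -> (11.102,0.776) [heading=345, move]
FD 3: (11.102,0.776) -> (14,0) [heading=345, move]
FD 17: (14,0) -> (30.421,-4.4) [heading=345, move]
RT 144: heading 345 -> 201
RT 190: heading 201 -> 11
LT 124: heading 11 -> 135
Final: pos=(30.421,-4.4), heading=135, 2 segment(s) drawn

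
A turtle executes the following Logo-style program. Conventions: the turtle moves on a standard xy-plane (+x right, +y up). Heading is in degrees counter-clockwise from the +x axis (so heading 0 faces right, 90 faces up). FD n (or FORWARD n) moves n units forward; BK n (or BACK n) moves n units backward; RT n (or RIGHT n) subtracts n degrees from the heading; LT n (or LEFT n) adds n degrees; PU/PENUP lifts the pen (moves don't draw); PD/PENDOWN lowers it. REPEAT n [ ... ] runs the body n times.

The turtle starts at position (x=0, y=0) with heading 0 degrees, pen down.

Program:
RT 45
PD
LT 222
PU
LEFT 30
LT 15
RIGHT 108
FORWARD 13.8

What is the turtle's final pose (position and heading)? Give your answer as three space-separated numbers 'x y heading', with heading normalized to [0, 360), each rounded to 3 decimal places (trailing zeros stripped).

Executing turtle program step by step:
Start: pos=(0,0), heading=0, pen down
RT 45: heading 0 -> 315
PD: pen down
LT 222: heading 315 -> 177
PU: pen up
LT 30: heading 177 -> 207
LT 15: heading 207 -> 222
RT 108: heading 222 -> 114
FD 13.8: (0,0) -> (-5.613,12.607) [heading=114, move]
Final: pos=(-5.613,12.607), heading=114, 0 segment(s) drawn

Answer: -5.613 12.607 114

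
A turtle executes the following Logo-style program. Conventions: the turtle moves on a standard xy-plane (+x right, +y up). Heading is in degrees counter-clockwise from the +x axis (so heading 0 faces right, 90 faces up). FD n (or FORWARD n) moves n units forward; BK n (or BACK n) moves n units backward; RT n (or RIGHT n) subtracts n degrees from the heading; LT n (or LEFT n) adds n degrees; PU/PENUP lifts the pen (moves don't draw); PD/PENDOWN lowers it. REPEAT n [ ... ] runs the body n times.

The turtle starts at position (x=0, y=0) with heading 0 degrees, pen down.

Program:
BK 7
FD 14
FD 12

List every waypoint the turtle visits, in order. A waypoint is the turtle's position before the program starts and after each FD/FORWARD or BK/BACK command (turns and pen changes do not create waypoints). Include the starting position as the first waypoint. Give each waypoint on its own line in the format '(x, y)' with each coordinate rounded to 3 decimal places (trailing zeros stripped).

Answer: (0, 0)
(-7, 0)
(7, 0)
(19, 0)

Derivation:
Executing turtle program step by step:
Start: pos=(0,0), heading=0, pen down
BK 7: (0,0) -> (-7,0) [heading=0, draw]
FD 14: (-7,0) -> (7,0) [heading=0, draw]
FD 12: (7,0) -> (19,0) [heading=0, draw]
Final: pos=(19,0), heading=0, 3 segment(s) drawn
Waypoints (4 total):
(0, 0)
(-7, 0)
(7, 0)
(19, 0)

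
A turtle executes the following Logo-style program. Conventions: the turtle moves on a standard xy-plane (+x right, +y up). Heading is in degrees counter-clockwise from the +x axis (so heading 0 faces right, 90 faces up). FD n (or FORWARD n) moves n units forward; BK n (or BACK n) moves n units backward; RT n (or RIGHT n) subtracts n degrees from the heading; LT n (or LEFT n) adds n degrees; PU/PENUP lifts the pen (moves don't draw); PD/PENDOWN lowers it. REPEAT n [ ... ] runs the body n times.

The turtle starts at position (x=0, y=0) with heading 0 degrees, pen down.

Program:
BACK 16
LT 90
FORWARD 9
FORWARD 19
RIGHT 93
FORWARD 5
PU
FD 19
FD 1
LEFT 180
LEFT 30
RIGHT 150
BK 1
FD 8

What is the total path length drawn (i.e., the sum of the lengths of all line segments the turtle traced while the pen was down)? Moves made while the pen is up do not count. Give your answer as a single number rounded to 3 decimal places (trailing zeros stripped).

Executing turtle program step by step:
Start: pos=(0,0), heading=0, pen down
BK 16: (0,0) -> (-16,0) [heading=0, draw]
LT 90: heading 0 -> 90
FD 9: (-16,0) -> (-16,9) [heading=90, draw]
FD 19: (-16,9) -> (-16,28) [heading=90, draw]
RT 93: heading 90 -> 357
FD 5: (-16,28) -> (-11.007,27.738) [heading=357, draw]
PU: pen up
FD 19: (-11.007,27.738) -> (7.967,26.744) [heading=357, move]
FD 1: (7.967,26.744) -> (8.966,26.692) [heading=357, move]
LT 180: heading 357 -> 177
LT 30: heading 177 -> 207
RT 150: heading 207 -> 57
BK 1: (8.966,26.692) -> (8.421,25.853) [heading=57, move]
FD 8: (8.421,25.853) -> (12.778,32.562) [heading=57, move]
Final: pos=(12.778,32.562), heading=57, 4 segment(s) drawn

Segment lengths:
  seg 1: (0,0) -> (-16,0), length = 16
  seg 2: (-16,0) -> (-16,9), length = 9
  seg 3: (-16,9) -> (-16,28), length = 19
  seg 4: (-16,28) -> (-11.007,27.738), length = 5
Total = 49

Answer: 49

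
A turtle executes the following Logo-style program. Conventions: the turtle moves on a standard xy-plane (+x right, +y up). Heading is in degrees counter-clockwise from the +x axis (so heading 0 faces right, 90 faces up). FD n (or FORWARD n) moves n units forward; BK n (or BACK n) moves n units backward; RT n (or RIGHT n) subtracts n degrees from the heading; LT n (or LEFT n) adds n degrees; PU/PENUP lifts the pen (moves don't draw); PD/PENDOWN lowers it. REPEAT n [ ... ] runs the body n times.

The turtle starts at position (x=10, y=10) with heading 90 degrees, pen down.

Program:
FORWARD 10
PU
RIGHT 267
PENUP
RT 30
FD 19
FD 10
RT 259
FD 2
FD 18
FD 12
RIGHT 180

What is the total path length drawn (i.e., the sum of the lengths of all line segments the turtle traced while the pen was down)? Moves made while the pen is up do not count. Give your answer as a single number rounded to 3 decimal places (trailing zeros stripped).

Answer: 10

Derivation:
Executing turtle program step by step:
Start: pos=(10,10), heading=90, pen down
FD 10: (10,10) -> (10,20) [heading=90, draw]
PU: pen up
RT 267: heading 90 -> 183
PU: pen up
RT 30: heading 183 -> 153
FD 19: (10,20) -> (-6.929,28.626) [heading=153, move]
FD 10: (-6.929,28.626) -> (-15.839,33.166) [heading=153, move]
RT 259: heading 153 -> 254
FD 2: (-15.839,33.166) -> (-16.39,31.243) [heading=254, move]
FD 18: (-16.39,31.243) -> (-21.352,13.94) [heading=254, move]
FD 12: (-21.352,13.94) -> (-24.66,2.405) [heading=254, move]
RT 180: heading 254 -> 74
Final: pos=(-24.66,2.405), heading=74, 1 segment(s) drawn

Segment lengths:
  seg 1: (10,10) -> (10,20), length = 10
Total = 10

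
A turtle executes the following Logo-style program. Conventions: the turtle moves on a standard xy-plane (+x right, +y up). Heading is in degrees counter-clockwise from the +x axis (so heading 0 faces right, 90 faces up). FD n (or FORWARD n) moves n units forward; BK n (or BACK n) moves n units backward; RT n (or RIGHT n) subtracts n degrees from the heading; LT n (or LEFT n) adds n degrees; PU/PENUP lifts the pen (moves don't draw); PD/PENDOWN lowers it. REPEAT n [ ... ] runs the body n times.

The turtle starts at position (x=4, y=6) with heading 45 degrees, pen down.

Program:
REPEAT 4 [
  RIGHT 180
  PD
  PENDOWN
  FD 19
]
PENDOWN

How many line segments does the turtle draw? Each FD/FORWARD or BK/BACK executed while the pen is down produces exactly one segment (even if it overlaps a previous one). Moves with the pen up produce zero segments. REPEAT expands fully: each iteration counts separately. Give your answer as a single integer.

Answer: 4

Derivation:
Executing turtle program step by step:
Start: pos=(4,6), heading=45, pen down
REPEAT 4 [
  -- iteration 1/4 --
  RT 180: heading 45 -> 225
  PD: pen down
  PD: pen down
  FD 19: (4,6) -> (-9.435,-7.435) [heading=225, draw]
  -- iteration 2/4 --
  RT 180: heading 225 -> 45
  PD: pen down
  PD: pen down
  FD 19: (-9.435,-7.435) -> (4,6) [heading=45, draw]
  -- iteration 3/4 --
  RT 180: heading 45 -> 225
  PD: pen down
  PD: pen down
  FD 19: (4,6) -> (-9.435,-7.435) [heading=225, draw]
  -- iteration 4/4 --
  RT 180: heading 225 -> 45
  PD: pen down
  PD: pen down
  FD 19: (-9.435,-7.435) -> (4,6) [heading=45, draw]
]
PD: pen down
Final: pos=(4,6), heading=45, 4 segment(s) drawn
Segments drawn: 4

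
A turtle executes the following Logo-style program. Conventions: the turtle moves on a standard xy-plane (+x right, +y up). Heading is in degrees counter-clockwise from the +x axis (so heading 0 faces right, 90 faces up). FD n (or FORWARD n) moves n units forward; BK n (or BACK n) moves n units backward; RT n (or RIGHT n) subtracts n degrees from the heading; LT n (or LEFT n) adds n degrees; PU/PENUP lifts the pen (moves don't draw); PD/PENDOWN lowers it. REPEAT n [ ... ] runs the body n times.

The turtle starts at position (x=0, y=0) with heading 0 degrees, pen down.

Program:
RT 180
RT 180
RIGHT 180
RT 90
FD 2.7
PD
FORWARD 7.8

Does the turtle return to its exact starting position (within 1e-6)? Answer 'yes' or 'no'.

Answer: no

Derivation:
Executing turtle program step by step:
Start: pos=(0,0), heading=0, pen down
RT 180: heading 0 -> 180
RT 180: heading 180 -> 0
RT 180: heading 0 -> 180
RT 90: heading 180 -> 90
FD 2.7: (0,0) -> (0,2.7) [heading=90, draw]
PD: pen down
FD 7.8: (0,2.7) -> (0,10.5) [heading=90, draw]
Final: pos=(0,10.5), heading=90, 2 segment(s) drawn

Start position: (0, 0)
Final position: (0, 10.5)
Distance = 10.5; >= 1e-6 -> NOT closed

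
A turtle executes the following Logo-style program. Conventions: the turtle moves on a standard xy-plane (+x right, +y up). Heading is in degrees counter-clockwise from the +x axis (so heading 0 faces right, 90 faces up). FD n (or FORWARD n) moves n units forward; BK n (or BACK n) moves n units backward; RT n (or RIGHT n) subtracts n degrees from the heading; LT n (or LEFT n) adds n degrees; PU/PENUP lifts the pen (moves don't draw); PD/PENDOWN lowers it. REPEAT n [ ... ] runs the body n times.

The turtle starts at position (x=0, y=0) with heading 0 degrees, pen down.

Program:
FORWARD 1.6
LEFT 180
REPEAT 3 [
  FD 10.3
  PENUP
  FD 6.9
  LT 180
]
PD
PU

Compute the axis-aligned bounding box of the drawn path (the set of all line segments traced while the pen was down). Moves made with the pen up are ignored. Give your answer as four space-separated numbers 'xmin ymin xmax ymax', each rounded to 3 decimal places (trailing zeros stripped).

Answer: -8.7 0 1.6 0

Derivation:
Executing turtle program step by step:
Start: pos=(0,0), heading=0, pen down
FD 1.6: (0,0) -> (1.6,0) [heading=0, draw]
LT 180: heading 0 -> 180
REPEAT 3 [
  -- iteration 1/3 --
  FD 10.3: (1.6,0) -> (-8.7,0) [heading=180, draw]
  PU: pen up
  FD 6.9: (-8.7,0) -> (-15.6,0) [heading=180, move]
  LT 180: heading 180 -> 0
  -- iteration 2/3 --
  FD 10.3: (-15.6,0) -> (-5.3,0) [heading=0, move]
  PU: pen up
  FD 6.9: (-5.3,0) -> (1.6,0) [heading=0, move]
  LT 180: heading 0 -> 180
  -- iteration 3/3 --
  FD 10.3: (1.6,0) -> (-8.7,0) [heading=180, move]
  PU: pen up
  FD 6.9: (-8.7,0) -> (-15.6,0) [heading=180, move]
  LT 180: heading 180 -> 0
]
PD: pen down
PU: pen up
Final: pos=(-15.6,0), heading=0, 2 segment(s) drawn

Segment endpoints: x in {-8.7, 0, 1.6}, y in {0, 0}
xmin=-8.7, ymin=0, xmax=1.6, ymax=0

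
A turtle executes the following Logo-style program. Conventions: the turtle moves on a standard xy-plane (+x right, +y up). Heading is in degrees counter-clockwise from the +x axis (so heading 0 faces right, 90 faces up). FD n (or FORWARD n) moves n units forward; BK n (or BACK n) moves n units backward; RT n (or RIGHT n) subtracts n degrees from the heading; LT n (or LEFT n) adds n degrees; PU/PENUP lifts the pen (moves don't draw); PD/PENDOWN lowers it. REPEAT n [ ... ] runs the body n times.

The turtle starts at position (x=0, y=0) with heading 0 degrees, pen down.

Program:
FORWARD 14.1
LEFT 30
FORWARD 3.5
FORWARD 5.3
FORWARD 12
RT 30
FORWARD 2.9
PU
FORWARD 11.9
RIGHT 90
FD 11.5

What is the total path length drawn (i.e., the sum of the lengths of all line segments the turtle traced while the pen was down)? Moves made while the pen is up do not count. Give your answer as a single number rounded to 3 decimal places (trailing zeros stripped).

Answer: 37.8

Derivation:
Executing turtle program step by step:
Start: pos=(0,0), heading=0, pen down
FD 14.1: (0,0) -> (14.1,0) [heading=0, draw]
LT 30: heading 0 -> 30
FD 3.5: (14.1,0) -> (17.131,1.75) [heading=30, draw]
FD 5.3: (17.131,1.75) -> (21.721,4.4) [heading=30, draw]
FD 12: (21.721,4.4) -> (32.113,10.4) [heading=30, draw]
RT 30: heading 30 -> 0
FD 2.9: (32.113,10.4) -> (35.013,10.4) [heading=0, draw]
PU: pen up
FD 11.9: (35.013,10.4) -> (46.913,10.4) [heading=0, move]
RT 90: heading 0 -> 270
FD 11.5: (46.913,10.4) -> (46.913,-1.1) [heading=270, move]
Final: pos=(46.913,-1.1), heading=270, 5 segment(s) drawn

Segment lengths:
  seg 1: (0,0) -> (14.1,0), length = 14.1
  seg 2: (14.1,0) -> (17.131,1.75), length = 3.5
  seg 3: (17.131,1.75) -> (21.721,4.4), length = 5.3
  seg 4: (21.721,4.4) -> (32.113,10.4), length = 12
  seg 5: (32.113,10.4) -> (35.013,10.4), length = 2.9
Total = 37.8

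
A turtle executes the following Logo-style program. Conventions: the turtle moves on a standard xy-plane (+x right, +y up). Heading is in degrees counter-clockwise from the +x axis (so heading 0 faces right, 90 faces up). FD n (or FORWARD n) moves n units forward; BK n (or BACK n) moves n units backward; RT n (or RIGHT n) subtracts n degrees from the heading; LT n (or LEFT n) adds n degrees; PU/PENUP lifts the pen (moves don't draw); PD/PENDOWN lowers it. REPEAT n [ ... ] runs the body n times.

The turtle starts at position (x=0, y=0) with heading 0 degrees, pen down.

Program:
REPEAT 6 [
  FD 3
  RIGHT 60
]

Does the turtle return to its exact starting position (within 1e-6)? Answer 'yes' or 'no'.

Answer: yes

Derivation:
Executing turtle program step by step:
Start: pos=(0,0), heading=0, pen down
REPEAT 6 [
  -- iteration 1/6 --
  FD 3: (0,0) -> (3,0) [heading=0, draw]
  RT 60: heading 0 -> 300
  -- iteration 2/6 --
  FD 3: (3,0) -> (4.5,-2.598) [heading=300, draw]
  RT 60: heading 300 -> 240
  -- iteration 3/6 --
  FD 3: (4.5,-2.598) -> (3,-5.196) [heading=240, draw]
  RT 60: heading 240 -> 180
  -- iteration 4/6 --
  FD 3: (3,-5.196) -> (0,-5.196) [heading=180, draw]
  RT 60: heading 180 -> 120
  -- iteration 5/6 --
  FD 3: (0,-5.196) -> (-1.5,-2.598) [heading=120, draw]
  RT 60: heading 120 -> 60
  -- iteration 6/6 --
  FD 3: (-1.5,-2.598) -> (0,0) [heading=60, draw]
  RT 60: heading 60 -> 0
]
Final: pos=(0,0), heading=0, 6 segment(s) drawn

Start position: (0, 0)
Final position: (0, 0)
Distance = 0; < 1e-6 -> CLOSED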